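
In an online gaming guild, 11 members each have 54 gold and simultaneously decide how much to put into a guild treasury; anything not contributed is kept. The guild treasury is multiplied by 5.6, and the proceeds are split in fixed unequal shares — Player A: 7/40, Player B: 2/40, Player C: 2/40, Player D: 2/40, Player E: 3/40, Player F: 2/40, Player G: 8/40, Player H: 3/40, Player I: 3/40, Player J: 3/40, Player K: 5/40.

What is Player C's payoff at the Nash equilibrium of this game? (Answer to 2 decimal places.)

69.12 gold

For player j, contributing a unit is worthwhile iff 5.6 × (j's share) ≥ 1, i.e. iff j's share is at least 0.1786.
The only share above 0.1786 is Player G's 8/40, contributing 54; the remaining 10 contribute 0. Total contributed: 54.
Player C keeps 54 and receives 5.6 × 54 × 2/40 = 15.12 from the guild treasury, for a payoff of 69.12.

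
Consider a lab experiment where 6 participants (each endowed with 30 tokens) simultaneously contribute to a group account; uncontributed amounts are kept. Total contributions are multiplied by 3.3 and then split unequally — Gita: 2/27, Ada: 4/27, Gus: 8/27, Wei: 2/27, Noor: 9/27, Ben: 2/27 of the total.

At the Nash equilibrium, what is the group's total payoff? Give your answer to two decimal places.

Each unit j contributes comes back to j as 3.3 × (j's share), so j prefers to contribute only if that share exceeds 1/3.3 = 0.3030; otherwise keeping the unit dominates.
Only Noor (9/27) clears that bar, contributing 30; the remaining 5 contribute 0. Total contributed: 30.
The group account pays out 3.3 × 30 = 99.00 in total (split across the unequal shares, but the aggregate is all that matters for the group sum).
The 5 free-riders keep 30 each, adding 150. Group total = 150 + 99.00 = 249.00.

249.00 tokens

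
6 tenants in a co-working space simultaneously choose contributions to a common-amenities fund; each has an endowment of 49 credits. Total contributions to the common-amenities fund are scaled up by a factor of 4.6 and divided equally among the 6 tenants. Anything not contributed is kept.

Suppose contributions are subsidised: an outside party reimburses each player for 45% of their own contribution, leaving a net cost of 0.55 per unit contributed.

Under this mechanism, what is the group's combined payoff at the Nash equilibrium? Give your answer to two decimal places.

Under the mechanism each unit contributed yields (4.6/6) / 0.55 = 1.3939 back to its contributor per unit of net cost, which exceeds 1, making full contribution the dominant choice for everyone.
So the Nash equilibrium is full contribution by all 6; the group earns 6 × (49 × 0.45 + 4.6 × 49) = 1484.70.

1484.70 credits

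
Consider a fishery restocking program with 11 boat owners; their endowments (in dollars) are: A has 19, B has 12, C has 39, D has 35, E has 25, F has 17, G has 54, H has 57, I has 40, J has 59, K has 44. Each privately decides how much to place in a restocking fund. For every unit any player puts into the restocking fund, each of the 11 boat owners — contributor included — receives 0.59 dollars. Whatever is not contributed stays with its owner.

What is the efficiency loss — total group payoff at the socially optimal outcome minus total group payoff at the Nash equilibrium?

The private return per contributed unit is 0.59 < 1 for everyone, so the Nash equilibrium is zero contribution and the group total is Σ E_j = 19 + 12 + 39 + 35 + 25 + 17 + 54 + 57 + 40 + 59 + 44 = 401.
Each contributed unit returns 6.490 to the group, so the social optimum is full contribution by everyone: group total = 6.490 × 401 = 2602.49.
Efficiency loss = (6.490 − 1) × 401 = 2201.49.

2201.49 dollars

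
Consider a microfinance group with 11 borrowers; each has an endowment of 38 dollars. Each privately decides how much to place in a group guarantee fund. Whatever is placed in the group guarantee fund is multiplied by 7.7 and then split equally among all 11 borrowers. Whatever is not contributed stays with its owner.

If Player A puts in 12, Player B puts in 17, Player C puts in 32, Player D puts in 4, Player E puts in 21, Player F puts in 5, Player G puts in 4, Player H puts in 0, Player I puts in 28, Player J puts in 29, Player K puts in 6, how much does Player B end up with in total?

Total contributed: 12 + 17 + 32 + 4 + 21 + 5 + 4 + 0 + 28 + 29 + 6 = 158.
Each receives 7.7 × 158 / 11 = 110.60 from the group guarantee fund.
Player B keeps 38 − 17 = 21, so Player B's payoff is 21 + 110.60 = 131.60.

131.60 dollars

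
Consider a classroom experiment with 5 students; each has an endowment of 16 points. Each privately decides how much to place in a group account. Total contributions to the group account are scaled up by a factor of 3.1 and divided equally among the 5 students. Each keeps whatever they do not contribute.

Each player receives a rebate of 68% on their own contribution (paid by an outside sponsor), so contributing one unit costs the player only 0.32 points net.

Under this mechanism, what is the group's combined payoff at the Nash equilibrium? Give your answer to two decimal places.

Under the mechanism each unit contributed yields (3.1/5) / 0.32 = 1.9375 back to its contributor per unit of net cost, which exceeds 1, making full contribution the dominant choice for everyone.
So the Nash equilibrium is full contribution by all 5; the group earns 5 × (16 × 0.68 + 3.1 × 16) = 302.40.

302.40 points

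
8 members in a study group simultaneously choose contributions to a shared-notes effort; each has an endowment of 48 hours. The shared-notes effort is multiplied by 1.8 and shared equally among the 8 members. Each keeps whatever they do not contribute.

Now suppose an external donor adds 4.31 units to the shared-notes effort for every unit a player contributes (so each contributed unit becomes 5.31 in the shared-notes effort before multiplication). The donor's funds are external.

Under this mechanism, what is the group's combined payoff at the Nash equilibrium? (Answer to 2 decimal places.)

Under the mechanism each unit contributed yields 1.8 × 5.31 / 8 = 1.1948 back to its contributor per unit of net cost, which exceeds 1, making full contribution the dominant choice for everyone.
At the Nash equilibrium everyone contributes 48. Group total payoff = 1.8 × 5.31 × 384 = 3670.27.

3670.27 hours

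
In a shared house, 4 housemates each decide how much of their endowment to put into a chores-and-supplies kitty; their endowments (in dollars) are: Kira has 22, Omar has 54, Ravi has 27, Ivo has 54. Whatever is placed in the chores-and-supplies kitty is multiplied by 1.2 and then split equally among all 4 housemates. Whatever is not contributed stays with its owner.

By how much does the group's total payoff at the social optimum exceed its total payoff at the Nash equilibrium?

31.40 dollars

The private return per contributed unit is 1.2/4 = 0.3000 < 1 for every player regardless of endowment, so the Nash equilibrium is zero contribution and the group total is Σ E_j = 22 + 54 + 27 + 54 = 157.
Each contributed unit returns 1.200 to the group, so the social optimum is full contribution by everyone: group total = 1.200 × 157 = 188.40.
Efficiency loss = (1.200 − 1) × 157 = 31.40.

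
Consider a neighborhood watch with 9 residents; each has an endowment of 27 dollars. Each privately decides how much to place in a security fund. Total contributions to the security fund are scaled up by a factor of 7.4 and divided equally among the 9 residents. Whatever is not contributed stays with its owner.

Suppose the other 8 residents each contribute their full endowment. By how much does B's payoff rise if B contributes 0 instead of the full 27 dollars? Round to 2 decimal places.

4.80 dollars

Switching from a contribution of 27 to 0 lets B keep an extra 27 dollars, but lowers the security fund by 27, which costs B their own share of that drop: 7.4/9 × 27 = 22.20.
Net gain = 27 − 22.20 = 4.80. The private return per contributed unit (0.8222) is below 1, so free-riding is indeed the best response regardless of what the others do.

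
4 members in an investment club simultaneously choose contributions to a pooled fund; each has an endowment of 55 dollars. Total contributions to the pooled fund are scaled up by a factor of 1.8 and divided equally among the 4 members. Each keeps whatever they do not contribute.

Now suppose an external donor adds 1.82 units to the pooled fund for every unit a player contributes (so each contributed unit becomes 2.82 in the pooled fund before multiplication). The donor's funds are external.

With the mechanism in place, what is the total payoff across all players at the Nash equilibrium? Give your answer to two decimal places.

The effective private return per unit is now 1.8 × 2.82 / 4 = 1.2690 > 1, so every player's dominant strategy flips to full contribution.
At the Nash equilibrium everyone contributes 55. Group total payoff = 1.8 × 2.82 × 220 = 1116.72.

1116.72 dollars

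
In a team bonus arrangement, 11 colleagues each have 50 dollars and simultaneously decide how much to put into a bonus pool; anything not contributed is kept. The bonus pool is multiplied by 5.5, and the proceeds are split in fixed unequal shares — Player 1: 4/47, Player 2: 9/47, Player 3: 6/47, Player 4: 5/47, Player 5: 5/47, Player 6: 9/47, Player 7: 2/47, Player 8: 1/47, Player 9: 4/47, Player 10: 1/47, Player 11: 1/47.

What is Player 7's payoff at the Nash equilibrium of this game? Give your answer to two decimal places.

Each unit j contributes comes back to j as 5.5 × (j's share), so j prefers to contribute only if that share exceeds 1/5.5 = 0.1818; otherwise keeping the unit dominates.
The shares above 0.1818 belong to Player 2 and Player 6, contributing 50 each; the remaining 9 contribute 0. Total contributed: 100.
Player 7 keeps 50 and receives 5.5 × 100 × 2/47 = 23.40 from the bonus pool, for a payoff of 73.40.

73.40 dollars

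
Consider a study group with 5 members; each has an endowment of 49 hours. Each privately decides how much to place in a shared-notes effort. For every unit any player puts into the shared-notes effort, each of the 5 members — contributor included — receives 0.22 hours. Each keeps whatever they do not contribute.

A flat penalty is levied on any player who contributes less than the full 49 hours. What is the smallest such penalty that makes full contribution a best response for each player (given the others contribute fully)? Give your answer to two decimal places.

Given the others contribute fully, the best deviation is to contribute 0 (any partial contribution still incurs the fine and gives up units whose private return 0.22 is below 1).
Deviating from 49 to 0 saves 49 hours but forfeits the deviator's share of the drop in the shared-notes effort: 0.22 × 49 = 10.78.
So the deviation gain is 49 − 10.78 = 38.22, and the fine must be at least 38.22 hours to wipe it out.

38.22 hours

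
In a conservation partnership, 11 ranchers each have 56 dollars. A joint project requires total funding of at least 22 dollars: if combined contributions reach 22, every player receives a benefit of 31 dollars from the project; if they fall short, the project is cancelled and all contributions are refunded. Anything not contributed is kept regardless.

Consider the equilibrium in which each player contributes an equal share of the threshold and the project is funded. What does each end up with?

85 dollars

Equal share of the threshold: 22/11 = 2.
At this profile no one gains by cutting their contribution: any cut drops the total below 22, the project is cancelled, contributions are refunded, and the deviator ends with 56, which is less than 56 − 2 + 31 = 85. Contributing more than 2 just wastes the excess. So contributing exactly 2 is a best response.
Each player's payoff: 56 − 2 + 31 = 85.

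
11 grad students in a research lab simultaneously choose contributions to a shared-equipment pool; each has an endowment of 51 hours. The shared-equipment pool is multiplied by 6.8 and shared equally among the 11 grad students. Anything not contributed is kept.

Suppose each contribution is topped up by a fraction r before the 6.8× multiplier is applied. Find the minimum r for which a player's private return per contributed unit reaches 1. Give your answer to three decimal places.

0.618

With matching at rate r, one contributed unit becomes (1 + r) in the shared-equipment pool and returns 6.8 × (1 + r) / 11 to the contributor.
Setting this equal to 1: 1 + r = 11/6.8 = 1.6176.
So the minimum matching rate is r = 1.6176 − 1 = 0.618.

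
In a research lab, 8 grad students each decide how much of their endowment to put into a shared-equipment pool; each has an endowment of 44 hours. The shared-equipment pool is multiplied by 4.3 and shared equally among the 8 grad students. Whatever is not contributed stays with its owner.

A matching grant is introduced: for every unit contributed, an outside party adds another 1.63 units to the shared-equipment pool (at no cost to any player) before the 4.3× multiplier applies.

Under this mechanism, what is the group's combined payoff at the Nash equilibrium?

3980.77 hours

Under the mechanism each unit contributed yields 4.3 × 2.63 / 8 = 1.4136 back to its contributor per unit of net cost, which exceeds 1, making full contribution the dominant choice for everyone.
So the Nash equilibrium is full contribution by all 8; the group earns 4.3 × 2.63 × 352 = 3980.77.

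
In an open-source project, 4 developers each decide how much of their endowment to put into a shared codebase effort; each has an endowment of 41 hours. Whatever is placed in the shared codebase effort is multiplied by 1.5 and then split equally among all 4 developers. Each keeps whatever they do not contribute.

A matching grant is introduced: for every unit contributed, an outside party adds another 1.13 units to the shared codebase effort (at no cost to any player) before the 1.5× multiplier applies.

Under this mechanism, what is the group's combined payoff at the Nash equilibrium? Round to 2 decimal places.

164.00 hours

The effective private return is 1.5 × 2.13 / 4 = 0.7988, which is still under 1, so the mechanism doesn't change anyone's dominant strategy: zero contribution.
At the Nash equilibrium no one contributes; group total payoff = 4 × 41 = 164.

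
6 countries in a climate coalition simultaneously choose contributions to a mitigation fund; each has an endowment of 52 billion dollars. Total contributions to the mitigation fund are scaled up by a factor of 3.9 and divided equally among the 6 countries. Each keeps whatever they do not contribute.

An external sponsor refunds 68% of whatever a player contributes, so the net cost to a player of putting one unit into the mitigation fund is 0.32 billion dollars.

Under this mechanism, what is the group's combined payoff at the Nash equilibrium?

The effective private return per unit is now (3.9/6) / 0.32 = 2.0313 > 1, so every player's dominant strategy flips to full contribution.
At the Nash equilibrium everyone contributes 52. Group total payoff = 6 × (52 × 0.68 + 3.9 × 52) = 1428.96.

1428.96 billion dollars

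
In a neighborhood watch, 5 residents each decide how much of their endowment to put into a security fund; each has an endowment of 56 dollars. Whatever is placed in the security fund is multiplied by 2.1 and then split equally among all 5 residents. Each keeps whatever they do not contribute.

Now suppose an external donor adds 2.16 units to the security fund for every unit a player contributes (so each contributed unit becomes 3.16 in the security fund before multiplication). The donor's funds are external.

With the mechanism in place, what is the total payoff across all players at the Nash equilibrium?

With the mechanism, a contributed unit returns 2.1 × 3.16 / 5 = 1.3272 per unit of net cost to the contributor — now above 1 — so contributing fully is weakly dominant for every player.
At the Nash equilibrium everyone contributes 56. Group total payoff = 2.1 × 3.16 × 280 = 1858.08.

1858.08 dollars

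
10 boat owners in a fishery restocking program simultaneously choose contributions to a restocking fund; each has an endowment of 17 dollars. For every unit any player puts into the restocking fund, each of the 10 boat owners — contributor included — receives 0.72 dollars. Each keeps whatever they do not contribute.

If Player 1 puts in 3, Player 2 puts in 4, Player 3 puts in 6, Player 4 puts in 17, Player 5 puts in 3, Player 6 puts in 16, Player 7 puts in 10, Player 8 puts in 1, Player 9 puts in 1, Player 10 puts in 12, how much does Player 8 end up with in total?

Total contributed: 3 + 4 + 6 + 17 + 3 + 16 + 10 + 1 + 1 + 12 = 73.
Each receives 0.72 × 73 = 52.56 from the restocking fund.
Player 8 keeps 17 − 1 = 16, so Player 8's payoff is 16 + 52.56 = 68.56.

68.56 dollars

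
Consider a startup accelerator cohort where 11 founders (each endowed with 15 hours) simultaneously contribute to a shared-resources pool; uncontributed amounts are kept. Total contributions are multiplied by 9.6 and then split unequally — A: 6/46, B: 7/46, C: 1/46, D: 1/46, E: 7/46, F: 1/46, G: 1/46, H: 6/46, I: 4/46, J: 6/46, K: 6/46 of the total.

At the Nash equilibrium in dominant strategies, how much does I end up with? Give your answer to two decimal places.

Player j's private return per contributed unit is 9.6 × (j's share). Contributing is weakly dominant for j when that share is at least 1/9.6 = 0.1042, and contributing 0 is dominant otherwise.
A, B, E, H, J and K clear that bar, contributing 15 each; the remaining 5 contribute 0. Total contributed: 90.
I keeps 15 and receives 9.6 × 90 × 4/46 = 75.13 from the shared-resources pool, for a payoff of 90.13.

90.13 hours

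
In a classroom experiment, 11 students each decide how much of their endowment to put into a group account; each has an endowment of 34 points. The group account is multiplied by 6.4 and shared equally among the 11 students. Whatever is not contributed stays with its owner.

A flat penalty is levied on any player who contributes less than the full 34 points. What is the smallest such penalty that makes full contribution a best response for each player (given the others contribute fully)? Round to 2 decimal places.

Given the others contribute fully, the best deviation is to contribute 0 (any partial contribution still incurs the fine and gives up units whose private return 0.5818 is below 1).
Deviating from 34 to 0 saves 34 points but forfeits the deviator's share of the drop in the group account: 6.4/11 × 34 = 19.78.
So the deviation gain is 34 − 19.78 = 14.22, and the fine must be at least 14.22 points to wipe it out.

14.22 points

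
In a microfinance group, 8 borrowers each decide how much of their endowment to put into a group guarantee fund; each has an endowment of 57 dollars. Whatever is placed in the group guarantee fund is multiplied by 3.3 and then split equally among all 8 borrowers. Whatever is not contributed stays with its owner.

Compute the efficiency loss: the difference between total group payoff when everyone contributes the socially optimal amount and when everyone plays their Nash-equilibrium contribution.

1048.80 dollars

Each contributed unit returns 3.3/8 = 0.4125 to its contributor — below 1 — so contributing 0 is dominant for every player. At the Nash equilibrium everyone keeps their 57, and the group total is 8 × 57 = 456.
Each contributed unit returns 3.300 to the group as a whole (0.4125 to each of 8 players), which exceeds 1, so the social optimum is full contribution: group total = 3.300 × 456 = 1504.80.
Efficiency loss = 1504.80 − 456 = 1048.80.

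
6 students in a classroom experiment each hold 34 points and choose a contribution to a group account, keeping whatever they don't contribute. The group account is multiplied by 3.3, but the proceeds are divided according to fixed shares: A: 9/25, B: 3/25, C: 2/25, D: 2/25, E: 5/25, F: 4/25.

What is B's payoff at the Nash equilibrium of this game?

A player with share s gets back 3.3·s per unit contributed, so full contribution is dominant for anyone with s > 1/3.3 = 0.3030 and zero contribution is dominant for anyone below.
Only A (9/25) clears that bar, contributing 34; the remaining 5 contribute 0. Total contributed: 34.
B keeps 34 and receives 3.3 × 34 × 3/25 = 13.46 from the group account, for a payoff of 47.46.

47.46 points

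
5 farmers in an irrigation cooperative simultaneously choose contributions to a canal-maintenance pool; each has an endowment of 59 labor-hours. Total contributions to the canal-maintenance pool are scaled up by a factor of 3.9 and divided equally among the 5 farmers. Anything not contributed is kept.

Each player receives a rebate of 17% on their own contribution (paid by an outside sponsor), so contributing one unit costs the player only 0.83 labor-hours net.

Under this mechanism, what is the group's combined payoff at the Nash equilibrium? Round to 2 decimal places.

295.00 labor-hours

The effective private return is (3.9/5) / 0.83 = 0.9398, which is still under 1, so the mechanism doesn't change anyone's dominant strategy: zero contribution.
At the Nash equilibrium no one contributes; group total payoff = 5 × 59 = 295.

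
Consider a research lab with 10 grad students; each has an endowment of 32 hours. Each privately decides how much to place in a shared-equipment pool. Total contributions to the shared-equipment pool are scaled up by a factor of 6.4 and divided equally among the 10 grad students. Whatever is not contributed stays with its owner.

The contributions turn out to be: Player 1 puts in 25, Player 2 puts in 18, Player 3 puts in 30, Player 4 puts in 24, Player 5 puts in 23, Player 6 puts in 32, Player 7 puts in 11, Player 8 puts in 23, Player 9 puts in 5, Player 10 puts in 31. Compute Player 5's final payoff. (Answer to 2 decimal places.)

151.08 hours

Total contributed: 25 + 18 + 30 + 24 + 23 + 32 + 11 + 23 + 5 + 31 = 222.
Each receives 6.4 × 222 / 10 = 142.08 from the shared-equipment pool.
Player 5 keeps 32 − 23 = 9, so Player 5's payoff is 9 + 142.08 = 151.08.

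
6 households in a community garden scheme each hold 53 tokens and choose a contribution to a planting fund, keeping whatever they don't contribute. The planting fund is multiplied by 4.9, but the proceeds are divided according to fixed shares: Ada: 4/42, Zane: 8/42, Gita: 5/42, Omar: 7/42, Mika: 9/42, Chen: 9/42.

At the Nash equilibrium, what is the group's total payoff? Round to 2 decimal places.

Player j's private return per contributed unit is 4.9 × (j's share). Contributing is weakly dominant for j when that share is at least 1/4.9 = 0.2041, and contributing 0 is dominant otherwise.
The shares above 0.2041 belong to Mika and Chen, contributing 53 each; the remaining 4 contribute 0. Total contributed: 106.
The planting fund pays out 4.9 × 106 = 519.40 in total (split across the unequal shares, but the aggregate is all that matters for the group sum).
The 4 free-riders keep 53 each, adding 212. Group total = 212 + 519.40 = 731.40.

731.40 tokens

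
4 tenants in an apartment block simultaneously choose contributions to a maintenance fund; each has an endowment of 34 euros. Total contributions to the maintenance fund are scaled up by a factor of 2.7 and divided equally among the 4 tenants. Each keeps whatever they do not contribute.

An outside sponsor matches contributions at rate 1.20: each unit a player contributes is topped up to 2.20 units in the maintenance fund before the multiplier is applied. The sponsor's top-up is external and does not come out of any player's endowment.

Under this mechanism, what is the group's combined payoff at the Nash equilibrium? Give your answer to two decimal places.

The effective private return per unit is now 2.7 × 2.20 / 4 = 1.4850 > 1, so every player's dominant strategy flips to full contribution.
At the Nash equilibrium everyone contributes 34. Group total payoff = 2.7 × 2.20 × 136 = 807.84.

807.84 euros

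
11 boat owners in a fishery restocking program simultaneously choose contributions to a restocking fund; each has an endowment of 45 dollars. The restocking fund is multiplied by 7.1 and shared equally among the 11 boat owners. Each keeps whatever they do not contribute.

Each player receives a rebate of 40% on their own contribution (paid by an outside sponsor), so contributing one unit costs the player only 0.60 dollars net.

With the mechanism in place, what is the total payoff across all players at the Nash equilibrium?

The effective private return per unit is now (7.1/11) / 0.60 = 1.0758 > 1, so every player's dominant strategy flips to full contribution.
So the Nash equilibrium is full contribution by all 11; the group earns 11 × (45 × 0.40 + 7.1 × 45) = 3712.50.

3712.50 dollars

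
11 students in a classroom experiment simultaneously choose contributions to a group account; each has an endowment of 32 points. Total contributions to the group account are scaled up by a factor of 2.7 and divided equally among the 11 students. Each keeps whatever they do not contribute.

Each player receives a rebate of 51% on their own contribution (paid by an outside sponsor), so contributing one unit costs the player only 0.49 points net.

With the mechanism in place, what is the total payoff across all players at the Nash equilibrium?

Even with the mechanism, each unit contributed returns only (2.7/11) / 0.49 = 0.5009 per unit of net cost, so contributing nothing is still dominant.
At the Nash equilibrium no one contributes; group total payoff = 11 × 32 = 352.

352.00 points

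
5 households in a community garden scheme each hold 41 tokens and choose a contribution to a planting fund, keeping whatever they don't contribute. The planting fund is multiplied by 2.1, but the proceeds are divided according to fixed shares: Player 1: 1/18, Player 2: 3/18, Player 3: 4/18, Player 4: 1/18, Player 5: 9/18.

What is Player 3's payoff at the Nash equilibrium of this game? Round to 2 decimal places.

A player with share s gets back 2.1·s per unit contributed, so full contribution is dominant for anyone with s > 1/2.1 = 0.4762 and zero contribution is dominant for anyone below.
Only Player 5 (9/18) clears that bar, contributing 41; the remaining 4 contribute 0. Total contributed: 41.
Player 3 keeps 41 and receives 2.1 × 41 × 4/18 = 19.13 from the planting fund, for a payoff of 60.13.

60.13 tokens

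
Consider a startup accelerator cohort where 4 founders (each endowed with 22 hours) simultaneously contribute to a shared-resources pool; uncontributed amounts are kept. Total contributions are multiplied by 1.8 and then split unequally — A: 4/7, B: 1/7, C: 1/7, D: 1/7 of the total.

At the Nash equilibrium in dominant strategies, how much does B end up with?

27.66 hours

A player with share s gets back 1.8·s per unit contributed, so full contribution is dominant for anyone with s > 1/1.8 = 0.5556 and zero contribution is dominant for anyone below.
Only A (4/7) clears that bar, contributing 22; the remaining 3 contribute 0. Total contributed: 22.
B keeps 22 and receives 1.8 × 22 × 1/7 = 5.66 from the shared-resources pool, for a payoff of 27.66.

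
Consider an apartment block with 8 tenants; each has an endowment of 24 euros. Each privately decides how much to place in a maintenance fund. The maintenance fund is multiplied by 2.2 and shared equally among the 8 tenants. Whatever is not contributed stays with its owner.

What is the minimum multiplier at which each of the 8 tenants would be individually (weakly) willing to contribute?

8

A contributed unit returns (multiplier)/8 to its contributor.
This reaches 1 exactly when the multiplier is 8.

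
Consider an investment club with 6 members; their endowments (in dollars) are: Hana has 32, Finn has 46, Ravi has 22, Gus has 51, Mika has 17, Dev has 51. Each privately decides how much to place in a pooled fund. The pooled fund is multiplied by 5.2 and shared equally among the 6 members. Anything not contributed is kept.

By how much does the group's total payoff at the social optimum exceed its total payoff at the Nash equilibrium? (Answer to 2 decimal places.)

919.80 dollars

The private return per contributed unit is 5.2/6 = 0.8667 < 1 for every player regardless of endowment, so the Nash equilibrium is zero contribution and the group total is Σ E_j = 32 + 46 + 22 + 51 + 17 + 51 = 219.
Each contributed unit returns 5.200 to the group, so the social optimum is full contribution by everyone: group total = 5.200 × 219 = 1138.80.
Efficiency loss = (5.200 − 1) × 219 = 919.80.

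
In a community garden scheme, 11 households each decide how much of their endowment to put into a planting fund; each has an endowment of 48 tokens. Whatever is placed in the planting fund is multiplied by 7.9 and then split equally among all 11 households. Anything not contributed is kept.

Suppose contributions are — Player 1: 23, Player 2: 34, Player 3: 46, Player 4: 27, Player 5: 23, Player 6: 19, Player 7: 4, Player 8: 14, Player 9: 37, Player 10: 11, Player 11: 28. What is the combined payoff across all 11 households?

Total contributed: 23 + 34 + 46 + 27 + 23 + 19 + 4 + 14 + 37 + 11 + 28 = 266; total kept: 11 × 48 − 266 = 262.
The planting fund pays out 7.9 × 266 = 2101.40 in aggregate.
Group total = 262 + 2101.40 = 2363.40.

2363.40 tokens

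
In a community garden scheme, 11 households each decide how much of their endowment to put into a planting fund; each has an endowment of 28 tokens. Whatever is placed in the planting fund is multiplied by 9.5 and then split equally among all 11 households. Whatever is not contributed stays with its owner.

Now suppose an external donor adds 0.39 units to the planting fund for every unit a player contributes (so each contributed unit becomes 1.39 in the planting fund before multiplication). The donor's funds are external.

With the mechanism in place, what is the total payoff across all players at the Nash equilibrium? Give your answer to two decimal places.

The effective private return per unit is now 9.5 × 1.39 / 11 = 1.2005 > 1, so every player's dominant strategy flips to full contribution.
At the Nash equilibrium everyone contributes 28. Group total payoff = 9.5 × 1.39 × 308 = 4067.14.

4067.14 tokens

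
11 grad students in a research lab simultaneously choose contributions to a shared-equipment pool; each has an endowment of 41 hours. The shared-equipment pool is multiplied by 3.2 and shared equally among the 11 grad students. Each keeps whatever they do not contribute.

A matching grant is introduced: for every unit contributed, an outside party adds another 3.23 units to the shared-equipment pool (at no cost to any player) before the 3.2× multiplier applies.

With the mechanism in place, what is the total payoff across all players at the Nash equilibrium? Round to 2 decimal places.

6104.74 hours

The effective private return per unit is now 3.2 × 4.23 / 11 = 1.2305 > 1, so every player's dominant strategy flips to full contribution.
So the Nash equilibrium is full contribution by all 11; the group earns 3.2 × 4.23 × 451 = 6104.74.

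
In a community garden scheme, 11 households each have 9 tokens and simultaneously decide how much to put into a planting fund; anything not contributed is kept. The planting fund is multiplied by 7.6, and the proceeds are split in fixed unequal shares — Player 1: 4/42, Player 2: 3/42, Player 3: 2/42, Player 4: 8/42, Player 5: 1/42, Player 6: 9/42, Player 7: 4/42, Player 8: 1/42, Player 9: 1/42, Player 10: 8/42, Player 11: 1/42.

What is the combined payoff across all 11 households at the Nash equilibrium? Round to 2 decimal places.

Each unit j contributes comes back to j as 7.6 × (j's share), so j prefers to contribute only if that share exceeds 1/7.6 = 0.1316; otherwise keeping the unit dominates.
Player 4, Player 6 and Player 10 are above the threshold, contributing 9 each; the remaining 8 contribute 0. Total contributed: 27.
The planting fund pays out 7.6 × 27 = 205.20 in total (split across the unequal shares, but the aggregate is all that matters for the group sum).
The 8 free-riders keep 9 each, adding 72. Group total = 72 + 205.20 = 277.20.

277.20 tokens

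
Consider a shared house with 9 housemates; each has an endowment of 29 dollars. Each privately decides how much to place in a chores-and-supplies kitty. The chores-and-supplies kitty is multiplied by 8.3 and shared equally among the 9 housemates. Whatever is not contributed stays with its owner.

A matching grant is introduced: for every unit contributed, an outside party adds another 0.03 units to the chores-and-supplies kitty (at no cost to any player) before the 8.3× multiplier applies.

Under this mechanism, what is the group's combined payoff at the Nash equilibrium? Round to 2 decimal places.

261.00 dollars

Even with the mechanism, each unit contributed returns only 8.3 × 1.03 / 9 = 0.9499 per unit of net cost, so contributing nothing is still dominant.
At the Nash equilibrium no one contributes; group total payoff = 9 × 29 = 261.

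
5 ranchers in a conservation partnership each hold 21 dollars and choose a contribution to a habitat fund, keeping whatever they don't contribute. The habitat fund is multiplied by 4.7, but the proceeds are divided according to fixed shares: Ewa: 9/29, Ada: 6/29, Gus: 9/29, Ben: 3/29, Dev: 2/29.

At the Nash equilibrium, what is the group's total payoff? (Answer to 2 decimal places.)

A player with share s gets back 4.7·s per unit contributed, so full contribution is dominant for anyone with s > 1/4.7 = 0.2128 and zero contribution is dominant for anyone below.
Ewa and Gus are above the threshold, contributing 21 each; the remaining 3 contribute 0. Total contributed: 42.
The habitat fund pays out 4.7 × 42 = 197.40 in total (split across the unequal shares, but the aggregate is all that matters for the group sum).
The 3 free-riders keep 21 each, adding 63. Group total = 63 + 197.40 = 260.40.

260.40 dollars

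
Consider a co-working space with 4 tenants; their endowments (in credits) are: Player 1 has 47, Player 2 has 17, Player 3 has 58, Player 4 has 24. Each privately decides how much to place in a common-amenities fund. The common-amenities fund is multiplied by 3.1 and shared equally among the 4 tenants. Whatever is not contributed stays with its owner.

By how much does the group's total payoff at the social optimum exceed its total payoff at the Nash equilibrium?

The private return per contributed unit is 3.1/4 = 0.7750 < 1 for every player regardless of endowment, so the Nash equilibrium is zero contribution and the group total is Σ E_j = 47 + 17 + 58 + 24 = 146.
Each contributed unit returns 3.100 to the group, so the social optimum is full contribution by everyone: group total = 3.100 × 146 = 452.60.
Efficiency loss = (3.100 − 1) × 146 = 306.60.

306.60 credits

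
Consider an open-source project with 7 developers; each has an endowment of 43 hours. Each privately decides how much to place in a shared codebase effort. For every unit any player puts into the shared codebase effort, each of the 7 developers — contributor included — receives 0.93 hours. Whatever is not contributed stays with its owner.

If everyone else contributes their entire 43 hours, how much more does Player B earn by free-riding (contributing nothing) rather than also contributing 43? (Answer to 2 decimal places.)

Switching from a contribution of 43 to 0 lets Player B keep an extra 43 hours, but lowers the shared codebase effort by 43, which costs Player B their own share of that drop: 0.93 × 43 = 39.99.
Net gain = 43 − 39.99 = 3.01. The private return per contributed unit (0.93) is below 1, so free-riding is indeed the best response regardless of what the others do.

3.01 hours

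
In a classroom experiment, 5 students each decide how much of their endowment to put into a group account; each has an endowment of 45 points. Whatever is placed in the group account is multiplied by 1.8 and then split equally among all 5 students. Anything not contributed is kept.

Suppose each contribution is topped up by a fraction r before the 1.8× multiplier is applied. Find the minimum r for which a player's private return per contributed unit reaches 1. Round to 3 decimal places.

1.778

With matching at rate r, one contributed unit becomes (1 + r) in the group account and returns 1.8 × (1 + r) / 5 to the contributor.
Setting this equal to 1: 1 + r = 5/1.8 = 2.7778.
So the minimum matching rate is r = 2.7778 − 1 = 1.778.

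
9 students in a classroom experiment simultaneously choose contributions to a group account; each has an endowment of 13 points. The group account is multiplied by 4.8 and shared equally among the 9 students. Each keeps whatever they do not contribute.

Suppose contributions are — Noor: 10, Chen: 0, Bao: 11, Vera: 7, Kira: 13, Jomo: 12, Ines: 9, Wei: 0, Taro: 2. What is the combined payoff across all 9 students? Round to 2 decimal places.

Total contributed: 10 + 0 + 11 + 7 + 13 + 12 + 9 + 0 + 2 = 64; total kept: 9 × 13 − 64 = 53.
The group account pays out 4.8 × 64 = 307.20 in aggregate.
Group total = 53 + 307.20 = 360.20.

360.20 points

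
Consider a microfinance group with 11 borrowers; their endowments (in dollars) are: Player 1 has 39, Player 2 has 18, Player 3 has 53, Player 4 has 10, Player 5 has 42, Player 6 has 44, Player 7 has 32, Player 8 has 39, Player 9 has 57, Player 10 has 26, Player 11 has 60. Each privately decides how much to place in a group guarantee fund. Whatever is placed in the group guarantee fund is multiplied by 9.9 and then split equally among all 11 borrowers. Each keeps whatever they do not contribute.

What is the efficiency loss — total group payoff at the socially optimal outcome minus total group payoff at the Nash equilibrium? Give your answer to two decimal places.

3738.00 dollars

The private return per contributed unit is 9.9/11 = 0.9000 < 1 for every player regardless of endowment, so the Nash equilibrium is zero contribution and the group total is Σ E_j = 39 + 18 + 53 + 10 + 42 + 44 + 32 + 39 + 57 + 26 + 60 = 420.
Each contributed unit returns 9.900 to the group, so the social optimum is full contribution by everyone: group total = 9.900 × 420 = 4158.00.
Efficiency loss = (9.900 − 1) × 420 = 3738.00.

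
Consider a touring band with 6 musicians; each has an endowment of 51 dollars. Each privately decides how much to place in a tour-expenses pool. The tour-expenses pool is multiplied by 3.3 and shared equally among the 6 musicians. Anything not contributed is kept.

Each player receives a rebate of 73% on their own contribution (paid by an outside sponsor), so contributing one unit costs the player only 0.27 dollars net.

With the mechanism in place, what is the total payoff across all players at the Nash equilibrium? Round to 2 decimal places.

Under the mechanism each unit contributed yields (3.3/6) / 0.27 = 2.0370 back to its contributor per unit of net cost, which exceeds 1, making full contribution the dominant choice for everyone.
So the Nash equilibrium is full contribution by all 6; the group earns 6 × (51 × 0.73 + 3.3 × 51) = 1233.18.

1233.18 dollars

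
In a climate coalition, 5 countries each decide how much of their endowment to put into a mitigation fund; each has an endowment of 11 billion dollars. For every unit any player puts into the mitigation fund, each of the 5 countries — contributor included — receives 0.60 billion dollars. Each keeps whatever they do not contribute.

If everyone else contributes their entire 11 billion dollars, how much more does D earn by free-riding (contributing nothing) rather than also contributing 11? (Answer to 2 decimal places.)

4.40 billion dollars

Switching from a contribution of 11 to 0 lets D keep an extra 11 billion dollars, but lowers the mitigation fund by 11, which costs D their own share of that drop: 0.60 × 11 = 6.60.
Net gain = 11 − 6.60 = 4.40. The private return per contributed unit (0.60) is below 1, so free-riding is indeed the best response regardless of what the others do.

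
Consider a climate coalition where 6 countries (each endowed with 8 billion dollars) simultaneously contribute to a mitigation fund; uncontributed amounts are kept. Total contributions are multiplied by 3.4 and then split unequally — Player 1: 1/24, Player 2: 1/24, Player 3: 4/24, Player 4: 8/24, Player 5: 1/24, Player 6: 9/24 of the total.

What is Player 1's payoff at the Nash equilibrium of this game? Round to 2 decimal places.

For player j, contributing a unit is worthwhile iff 3.4 × (j's share) ≥ 1, i.e. iff j's share is at least 0.2941.
Player 4 and Player 6 clear that bar, contributing 8 each; the remaining 4 contribute 0. Total contributed: 16.
Player 1 keeps 8 and receives 3.4 × 16 × 1/24 = 2.27 from the mitigation fund, for a payoff of 10.27.

10.27 billion dollars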